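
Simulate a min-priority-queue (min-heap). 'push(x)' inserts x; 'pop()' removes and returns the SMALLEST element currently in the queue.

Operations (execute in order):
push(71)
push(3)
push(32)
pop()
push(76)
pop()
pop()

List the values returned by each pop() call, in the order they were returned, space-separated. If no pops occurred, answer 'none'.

Answer: 3 32 71

Derivation:
push(71): heap contents = [71]
push(3): heap contents = [3, 71]
push(32): heap contents = [3, 32, 71]
pop() → 3: heap contents = [32, 71]
push(76): heap contents = [32, 71, 76]
pop() → 32: heap contents = [71, 76]
pop() → 71: heap contents = [76]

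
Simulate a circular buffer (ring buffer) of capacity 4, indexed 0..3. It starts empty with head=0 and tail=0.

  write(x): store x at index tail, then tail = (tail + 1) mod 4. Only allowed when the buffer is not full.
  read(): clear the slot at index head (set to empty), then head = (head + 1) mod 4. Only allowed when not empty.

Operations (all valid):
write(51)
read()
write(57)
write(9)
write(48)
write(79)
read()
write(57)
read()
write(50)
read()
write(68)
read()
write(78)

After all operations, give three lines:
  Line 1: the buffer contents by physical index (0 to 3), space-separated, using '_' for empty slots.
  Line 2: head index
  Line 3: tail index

write(51): buf=[51 _ _ _], head=0, tail=1, size=1
read(): buf=[_ _ _ _], head=1, tail=1, size=0
write(57): buf=[_ 57 _ _], head=1, tail=2, size=1
write(9): buf=[_ 57 9 _], head=1, tail=3, size=2
write(48): buf=[_ 57 9 48], head=1, tail=0, size=3
write(79): buf=[79 57 9 48], head=1, tail=1, size=4
read(): buf=[79 _ 9 48], head=2, tail=1, size=3
write(57): buf=[79 57 9 48], head=2, tail=2, size=4
read(): buf=[79 57 _ 48], head=3, tail=2, size=3
write(50): buf=[79 57 50 48], head=3, tail=3, size=4
read(): buf=[79 57 50 _], head=0, tail=3, size=3
write(68): buf=[79 57 50 68], head=0, tail=0, size=4
read(): buf=[_ 57 50 68], head=1, tail=0, size=3
write(78): buf=[78 57 50 68], head=1, tail=1, size=4

Answer: 78 57 50 68
1
1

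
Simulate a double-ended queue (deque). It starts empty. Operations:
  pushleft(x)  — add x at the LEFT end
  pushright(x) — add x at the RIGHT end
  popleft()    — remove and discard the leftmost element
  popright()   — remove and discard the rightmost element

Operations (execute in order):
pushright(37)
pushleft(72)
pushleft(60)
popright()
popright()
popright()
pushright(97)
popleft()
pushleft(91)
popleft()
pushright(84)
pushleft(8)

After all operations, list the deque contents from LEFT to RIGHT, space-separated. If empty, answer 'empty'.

Answer: 8 84

Derivation:
pushright(37): [37]
pushleft(72): [72, 37]
pushleft(60): [60, 72, 37]
popright(): [60, 72]
popright(): [60]
popright(): []
pushright(97): [97]
popleft(): []
pushleft(91): [91]
popleft(): []
pushright(84): [84]
pushleft(8): [8, 84]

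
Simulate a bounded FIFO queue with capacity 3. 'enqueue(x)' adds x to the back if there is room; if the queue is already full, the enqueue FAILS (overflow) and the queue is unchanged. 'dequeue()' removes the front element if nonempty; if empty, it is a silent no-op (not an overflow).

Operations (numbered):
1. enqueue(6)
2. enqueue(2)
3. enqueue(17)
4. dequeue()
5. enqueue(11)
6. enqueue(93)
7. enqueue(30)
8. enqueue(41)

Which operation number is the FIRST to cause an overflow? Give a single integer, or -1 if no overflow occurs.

1. enqueue(6): size=1
2. enqueue(2): size=2
3. enqueue(17): size=3
4. dequeue(): size=2
5. enqueue(11): size=3
6. enqueue(93): size=3=cap → OVERFLOW (fail)
7. enqueue(30): size=3=cap → OVERFLOW (fail)
8. enqueue(41): size=3=cap → OVERFLOW (fail)

Answer: 6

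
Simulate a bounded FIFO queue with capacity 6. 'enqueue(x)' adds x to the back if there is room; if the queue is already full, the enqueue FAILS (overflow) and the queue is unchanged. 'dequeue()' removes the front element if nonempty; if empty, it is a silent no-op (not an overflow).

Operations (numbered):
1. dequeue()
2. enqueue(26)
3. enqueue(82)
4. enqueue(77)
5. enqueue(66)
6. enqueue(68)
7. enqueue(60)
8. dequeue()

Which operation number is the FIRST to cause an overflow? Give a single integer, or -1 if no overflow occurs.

1. dequeue(): empty, no-op, size=0
2. enqueue(26): size=1
3. enqueue(82): size=2
4. enqueue(77): size=3
5. enqueue(66): size=4
6. enqueue(68): size=5
7. enqueue(60): size=6
8. dequeue(): size=5

Answer: -1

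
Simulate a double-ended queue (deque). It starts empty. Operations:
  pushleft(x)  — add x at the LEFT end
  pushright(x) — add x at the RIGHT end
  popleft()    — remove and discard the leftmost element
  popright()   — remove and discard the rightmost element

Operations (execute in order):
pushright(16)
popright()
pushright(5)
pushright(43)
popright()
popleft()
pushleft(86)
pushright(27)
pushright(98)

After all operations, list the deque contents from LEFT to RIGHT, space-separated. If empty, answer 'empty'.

Answer: 86 27 98

Derivation:
pushright(16): [16]
popright(): []
pushright(5): [5]
pushright(43): [5, 43]
popright(): [5]
popleft(): []
pushleft(86): [86]
pushright(27): [86, 27]
pushright(98): [86, 27, 98]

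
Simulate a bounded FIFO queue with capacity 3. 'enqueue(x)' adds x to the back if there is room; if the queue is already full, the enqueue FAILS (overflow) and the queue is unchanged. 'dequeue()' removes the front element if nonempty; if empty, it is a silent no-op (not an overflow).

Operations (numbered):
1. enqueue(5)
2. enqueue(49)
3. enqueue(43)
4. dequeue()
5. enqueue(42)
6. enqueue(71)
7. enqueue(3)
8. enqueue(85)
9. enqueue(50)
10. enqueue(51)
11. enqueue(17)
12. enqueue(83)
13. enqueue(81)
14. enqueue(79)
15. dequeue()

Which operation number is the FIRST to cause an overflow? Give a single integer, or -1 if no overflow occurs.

1. enqueue(5): size=1
2. enqueue(49): size=2
3. enqueue(43): size=3
4. dequeue(): size=2
5. enqueue(42): size=3
6. enqueue(71): size=3=cap → OVERFLOW (fail)
7. enqueue(3): size=3=cap → OVERFLOW (fail)
8. enqueue(85): size=3=cap → OVERFLOW (fail)
9. enqueue(50): size=3=cap → OVERFLOW (fail)
10. enqueue(51): size=3=cap → OVERFLOW (fail)
11. enqueue(17): size=3=cap → OVERFLOW (fail)
12. enqueue(83): size=3=cap → OVERFLOW (fail)
13. enqueue(81): size=3=cap → OVERFLOW (fail)
14. enqueue(79): size=3=cap → OVERFLOW (fail)
15. dequeue(): size=2

Answer: 6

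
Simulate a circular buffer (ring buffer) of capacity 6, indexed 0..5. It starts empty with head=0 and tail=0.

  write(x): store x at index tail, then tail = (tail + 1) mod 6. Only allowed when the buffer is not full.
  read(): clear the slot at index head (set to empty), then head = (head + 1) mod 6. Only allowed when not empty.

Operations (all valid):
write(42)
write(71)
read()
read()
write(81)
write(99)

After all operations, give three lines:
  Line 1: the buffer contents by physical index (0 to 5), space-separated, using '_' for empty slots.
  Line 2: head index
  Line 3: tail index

write(42): buf=[42 _ _ _ _ _], head=0, tail=1, size=1
write(71): buf=[42 71 _ _ _ _], head=0, tail=2, size=2
read(): buf=[_ 71 _ _ _ _], head=1, tail=2, size=1
read(): buf=[_ _ _ _ _ _], head=2, tail=2, size=0
write(81): buf=[_ _ 81 _ _ _], head=2, tail=3, size=1
write(99): buf=[_ _ 81 99 _ _], head=2, tail=4, size=2

Answer: _ _ 81 99 _ _
2
4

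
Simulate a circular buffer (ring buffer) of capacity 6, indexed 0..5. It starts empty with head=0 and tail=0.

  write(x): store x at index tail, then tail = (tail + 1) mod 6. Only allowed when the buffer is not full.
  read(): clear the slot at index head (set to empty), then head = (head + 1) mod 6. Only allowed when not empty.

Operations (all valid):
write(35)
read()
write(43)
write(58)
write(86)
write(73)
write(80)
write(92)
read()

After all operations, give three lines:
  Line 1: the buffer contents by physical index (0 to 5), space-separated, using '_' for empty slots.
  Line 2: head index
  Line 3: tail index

Answer: 92 _ 58 86 73 80
2
1

Derivation:
write(35): buf=[35 _ _ _ _ _], head=0, tail=1, size=1
read(): buf=[_ _ _ _ _ _], head=1, tail=1, size=0
write(43): buf=[_ 43 _ _ _ _], head=1, tail=2, size=1
write(58): buf=[_ 43 58 _ _ _], head=1, tail=3, size=2
write(86): buf=[_ 43 58 86 _ _], head=1, tail=4, size=3
write(73): buf=[_ 43 58 86 73 _], head=1, tail=5, size=4
write(80): buf=[_ 43 58 86 73 80], head=1, tail=0, size=5
write(92): buf=[92 43 58 86 73 80], head=1, tail=1, size=6
read(): buf=[92 _ 58 86 73 80], head=2, tail=1, size=5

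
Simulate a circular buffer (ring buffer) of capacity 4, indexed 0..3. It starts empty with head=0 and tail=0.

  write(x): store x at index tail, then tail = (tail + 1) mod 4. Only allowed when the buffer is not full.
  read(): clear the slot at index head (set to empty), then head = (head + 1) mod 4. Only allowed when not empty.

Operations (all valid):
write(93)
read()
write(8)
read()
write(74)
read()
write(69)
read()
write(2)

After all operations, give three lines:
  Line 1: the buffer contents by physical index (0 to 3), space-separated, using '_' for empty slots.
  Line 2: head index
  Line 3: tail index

write(93): buf=[93 _ _ _], head=0, tail=1, size=1
read(): buf=[_ _ _ _], head=1, tail=1, size=0
write(8): buf=[_ 8 _ _], head=1, tail=2, size=1
read(): buf=[_ _ _ _], head=2, tail=2, size=0
write(74): buf=[_ _ 74 _], head=2, tail=3, size=1
read(): buf=[_ _ _ _], head=3, tail=3, size=0
write(69): buf=[_ _ _ 69], head=3, tail=0, size=1
read(): buf=[_ _ _ _], head=0, tail=0, size=0
write(2): buf=[2 _ _ _], head=0, tail=1, size=1

Answer: 2 _ _ _
0
1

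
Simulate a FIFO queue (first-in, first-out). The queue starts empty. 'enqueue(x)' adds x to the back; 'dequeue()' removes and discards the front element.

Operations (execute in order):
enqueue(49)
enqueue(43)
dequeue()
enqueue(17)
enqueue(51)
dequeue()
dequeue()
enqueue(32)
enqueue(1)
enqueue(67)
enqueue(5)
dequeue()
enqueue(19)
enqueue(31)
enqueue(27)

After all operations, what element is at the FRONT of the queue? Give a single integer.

Answer: 32

Derivation:
enqueue(49): queue = [49]
enqueue(43): queue = [49, 43]
dequeue(): queue = [43]
enqueue(17): queue = [43, 17]
enqueue(51): queue = [43, 17, 51]
dequeue(): queue = [17, 51]
dequeue(): queue = [51]
enqueue(32): queue = [51, 32]
enqueue(1): queue = [51, 32, 1]
enqueue(67): queue = [51, 32, 1, 67]
enqueue(5): queue = [51, 32, 1, 67, 5]
dequeue(): queue = [32, 1, 67, 5]
enqueue(19): queue = [32, 1, 67, 5, 19]
enqueue(31): queue = [32, 1, 67, 5, 19, 31]
enqueue(27): queue = [32, 1, 67, 5, 19, 31, 27]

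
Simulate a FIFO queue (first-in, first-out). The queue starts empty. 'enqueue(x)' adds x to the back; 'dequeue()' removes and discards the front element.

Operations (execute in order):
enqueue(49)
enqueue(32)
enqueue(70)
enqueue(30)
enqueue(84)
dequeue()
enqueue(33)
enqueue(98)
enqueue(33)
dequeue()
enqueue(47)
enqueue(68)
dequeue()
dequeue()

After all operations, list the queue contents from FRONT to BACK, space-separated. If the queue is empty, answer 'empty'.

Answer: 84 33 98 33 47 68

Derivation:
enqueue(49): [49]
enqueue(32): [49, 32]
enqueue(70): [49, 32, 70]
enqueue(30): [49, 32, 70, 30]
enqueue(84): [49, 32, 70, 30, 84]
dequeue(): [32, 70, 30, 84]
enqueue(33): [32, 70, 30, 84, 33]
enqueue(98): [32, 70, 30, 84, 33, 98]
enqueue(33): [32, 70, 30, 84, 33, 98, 33]
dequeue(): [70, 30, 84, 33, 98, 33]
enqueue(47): [70, 30, 84, 33, 98, 33, 47]
enqueue(68): [70, 30, 84, 33, 98, 33, 47, 68]
dequeue(): [30, 84, 33, 98, 33, 47, 68]
dequeue(): [84, 33, 98, 33, 47, 68]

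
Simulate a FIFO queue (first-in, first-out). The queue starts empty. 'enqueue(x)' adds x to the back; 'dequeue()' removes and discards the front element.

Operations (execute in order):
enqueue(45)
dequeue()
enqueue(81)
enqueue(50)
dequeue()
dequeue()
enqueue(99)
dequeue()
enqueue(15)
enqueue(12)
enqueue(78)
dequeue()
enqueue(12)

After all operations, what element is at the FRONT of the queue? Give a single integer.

enqueue(45): queue = [45]
dequeue(): queue = []
enqueue(81): queue = [81]
enqueue(50): queue = [81, 50]
dequeue(): queue = [50]
dequeue(): queue = []
enqueue(99): queue = [99]
dequeue(): queue = []
enqueue(15): queue = [15]
enqueue(12): queue = [15, 12]
enqueue(78): queue = [15, 12, 78]
dequeue(): queue = [12, 78]
enqueue(12): queue = [12, 78, 12]

Answer: 12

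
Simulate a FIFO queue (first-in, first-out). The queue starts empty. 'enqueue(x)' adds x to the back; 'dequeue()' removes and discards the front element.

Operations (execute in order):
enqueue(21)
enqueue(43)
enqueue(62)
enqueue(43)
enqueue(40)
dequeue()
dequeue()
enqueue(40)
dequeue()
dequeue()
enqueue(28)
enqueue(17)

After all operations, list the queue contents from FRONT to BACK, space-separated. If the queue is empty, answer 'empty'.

Answer: 40 40 28 17

Derivation:
enqueue(21): [21]
enqueue(43): [21, 43]
enqueue(62): [21, 43, 62]
enqueue(43): [21, 43, 62, 43]
enqueue(40): [21, 43, 62, 43, 40]
dequeue(): [43, 62, 43, 40]
dequeue(): [62, 43, 40]
enqueue(40): [62, 43, 40, 40]
dequeue(): [43, 40, 40]
dequeue(): [40, 40]
enqueue(28): [40, 40, 28]
enqueue(17): [40, 40, 28, 17]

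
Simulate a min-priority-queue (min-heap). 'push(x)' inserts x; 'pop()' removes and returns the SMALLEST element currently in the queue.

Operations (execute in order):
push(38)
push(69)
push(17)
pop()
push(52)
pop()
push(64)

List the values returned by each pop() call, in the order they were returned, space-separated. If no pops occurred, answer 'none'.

push(38): heap contents = [38]
push(69): heap contents = [38, 69]
push(17): heap contents = [17, 38, 69]
pop() → 17: heap contents = [38, 69]
push(52): heap contents = [38, 52, 69]
pop() → 38: heap contents = [52, 69]
push(64): heap contents = [52, 64, 69]

Answer: 17 38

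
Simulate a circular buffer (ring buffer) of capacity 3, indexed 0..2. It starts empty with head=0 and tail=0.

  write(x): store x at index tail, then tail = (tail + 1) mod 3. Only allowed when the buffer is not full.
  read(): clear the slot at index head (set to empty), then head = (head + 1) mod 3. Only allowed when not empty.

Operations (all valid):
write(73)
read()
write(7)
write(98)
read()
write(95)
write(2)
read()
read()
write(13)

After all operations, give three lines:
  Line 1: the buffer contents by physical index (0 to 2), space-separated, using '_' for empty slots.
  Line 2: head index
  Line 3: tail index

Answer: _ 2 13
1
0

Derivation:
write(73): buf=[73 _ _], head=0, tail=1, size=1
read(): buf=[_ _ _], head=1, tail=1, size=0
write(7): buf=[_ 7 _], head=1, tail=2, size=1
write(98): buf=[_ 7 98], head=1, tail=0, size=2
read(): buf=[_ _ 98], head=2, tail=0, size=1
write(95): buf=[95 _ 98], head=2, tail=1, size=2
write(2): buf=[95 2 98], head=2, tail=2, size=3
read(): buf=[95 2 _], head=0, tail=2, size=2
read(): buf=[_ 2 _], head=1, tail=2, size=1
write(13): buf=[_ 2 13], head=1, tail=0, size=2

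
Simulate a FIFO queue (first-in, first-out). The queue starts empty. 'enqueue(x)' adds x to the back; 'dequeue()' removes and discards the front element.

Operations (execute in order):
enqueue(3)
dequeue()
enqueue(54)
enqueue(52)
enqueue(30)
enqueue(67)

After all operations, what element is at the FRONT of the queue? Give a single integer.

Answer: 54

Derivation:
enqueue(3): queue = [3]
dequeue(): queue = []
enqueue(54): queue = [54]
enqueue(52): queue = [54, 52]
enqueue(30): queue = [54, 52, 30]
enqueue(67): queue = [54, 52, 30, 67]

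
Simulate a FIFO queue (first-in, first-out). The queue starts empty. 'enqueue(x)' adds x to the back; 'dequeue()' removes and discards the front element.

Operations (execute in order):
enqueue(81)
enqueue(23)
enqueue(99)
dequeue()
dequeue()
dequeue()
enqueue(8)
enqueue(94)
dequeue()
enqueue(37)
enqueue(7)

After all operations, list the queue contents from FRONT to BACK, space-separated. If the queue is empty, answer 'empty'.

Answer: 94 37 7

Derivation:
enqueue(81): [81]
enqueue(23): [81, 23]
enqueue(99): [81, 23, 99]
dequeue(): [23, 99]
dequeue(): [99]
dequeue(): []
enqueue(8): [8]
enqueue(94): [8, 94]
dequeue(): [94]
enqueue(37): [94, 37]
enqueue(7): [94, 37, 7]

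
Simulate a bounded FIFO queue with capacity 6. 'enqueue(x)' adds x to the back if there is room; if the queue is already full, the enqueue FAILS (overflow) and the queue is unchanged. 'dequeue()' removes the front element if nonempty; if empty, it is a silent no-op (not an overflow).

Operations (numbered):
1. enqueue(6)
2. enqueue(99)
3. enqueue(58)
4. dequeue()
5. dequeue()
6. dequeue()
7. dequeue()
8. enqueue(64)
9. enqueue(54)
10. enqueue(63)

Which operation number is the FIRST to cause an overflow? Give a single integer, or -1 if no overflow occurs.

Answer: -1

Derivation:
1. enqueue(6): size=1
2. enqueue(99): size=2
3. enqueue(58): size=3
4. dequeue(): size=2
5. dequeue(): size=1
6. dequeue(): size=0
7. dequeue(): empty, no-op, size=0
8. enqueue(64): size=1
9. enqueue(54): size=2
10. enqueue(63): size=3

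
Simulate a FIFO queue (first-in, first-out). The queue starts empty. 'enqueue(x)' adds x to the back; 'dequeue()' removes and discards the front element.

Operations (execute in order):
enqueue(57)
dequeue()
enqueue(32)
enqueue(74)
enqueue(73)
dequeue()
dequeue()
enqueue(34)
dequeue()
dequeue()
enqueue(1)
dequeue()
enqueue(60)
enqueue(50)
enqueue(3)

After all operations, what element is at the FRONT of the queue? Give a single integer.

enqueue(57): queue = [57]
dequeue(): queue = []
enqueue(32): queue = [32]
enqueue(74): queue = [32, 74]
enqueue(73): queue = [32, 74, 73]
dequeue(): queue = [74, 73]
dequeue(): queue = [73]
enqueue(34): queue = [73, 34]
dequeue(): queue = [34]
dequeue(): queue = []
enqueue(1): queue = [1]
dequeue(): queue = []
enqueue(60): queue = [60]
enqueue(50): queue = [60, 50]
enqueue(3): queue = [60, 50, 3]

Answer: 60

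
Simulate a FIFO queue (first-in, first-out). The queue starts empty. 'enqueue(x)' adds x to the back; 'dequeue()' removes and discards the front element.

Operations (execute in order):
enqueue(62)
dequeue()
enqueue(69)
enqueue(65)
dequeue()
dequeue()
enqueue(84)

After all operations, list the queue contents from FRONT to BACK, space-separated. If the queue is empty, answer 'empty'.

Answer: 84

Derivation:
enqueue(62): [62]
dequeue(): []
enqueue(69): [69]
enqueue(65): [69, 65]
dequeue(): [65]
dequeue(): []
enqueue(84): [84]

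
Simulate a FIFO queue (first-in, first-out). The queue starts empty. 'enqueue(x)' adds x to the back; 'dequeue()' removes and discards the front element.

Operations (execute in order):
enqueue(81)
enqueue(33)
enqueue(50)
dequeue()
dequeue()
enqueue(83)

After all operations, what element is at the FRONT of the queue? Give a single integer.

Answer: 50

Derivation:
enqueue(81): queue = [81]
enqueue(33): queue = [81, 33]
enqueue(50): queue = [81, 33, 50]
dequeue(): queue = [33, 50]
dequeue(): queue = [50]
enqueue(83): queue = [50, 83]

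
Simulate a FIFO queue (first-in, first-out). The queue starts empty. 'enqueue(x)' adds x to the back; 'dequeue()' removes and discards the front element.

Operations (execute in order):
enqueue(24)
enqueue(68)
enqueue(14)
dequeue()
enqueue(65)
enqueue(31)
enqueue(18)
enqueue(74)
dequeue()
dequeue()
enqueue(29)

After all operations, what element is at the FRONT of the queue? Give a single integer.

Answer: 65

Derivation:
enqueue(24): queue = [24]
enqueue(68): queue = [24, 68]
enqueue(14): queue = [24, 68, 14]
dequeue(): queue = [68, 14]
enqueue(65): queue = [68, 14, 65]
enqueue(31): queue = [68, 14, 65, 31]
enqueue(18): queue = [68, 14, 65, 31, 18]
enqueue(74): queue = [68, 14, 65, 31, 18, 74]
dequeue(): queue = [14, 65, 31, 18, 74]
dequeue(): queue = [65, 31, 18, 74]
enqueue(29): queue = [65, 31, 18, 74, 29]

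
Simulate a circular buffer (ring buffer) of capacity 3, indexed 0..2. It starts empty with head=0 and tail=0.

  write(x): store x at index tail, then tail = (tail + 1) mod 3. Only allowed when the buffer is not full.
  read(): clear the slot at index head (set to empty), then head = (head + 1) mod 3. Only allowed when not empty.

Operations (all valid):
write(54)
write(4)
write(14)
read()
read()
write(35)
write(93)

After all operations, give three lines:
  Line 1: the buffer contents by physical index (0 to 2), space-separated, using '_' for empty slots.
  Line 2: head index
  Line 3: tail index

Answer: 35 93 14
2
2

Derivation:
write(54): buf=[54 _ _], head=0, tail=1, size=1
write(4): buf=[54 4 _], head=0, tail=2, size=2
write(14): buf=[54 4 14], head=0, tail=0, size=3
read(): buf=[_ 4 14], head=1, tail=0, size=2
read(): buf=[_ _ 14], head=2, tail=0, size=1
write(35): buf=[35 _ 14], head=2, tail=1, size=2
write(93): buf=[35 93 14], head=2, tail=2, size=3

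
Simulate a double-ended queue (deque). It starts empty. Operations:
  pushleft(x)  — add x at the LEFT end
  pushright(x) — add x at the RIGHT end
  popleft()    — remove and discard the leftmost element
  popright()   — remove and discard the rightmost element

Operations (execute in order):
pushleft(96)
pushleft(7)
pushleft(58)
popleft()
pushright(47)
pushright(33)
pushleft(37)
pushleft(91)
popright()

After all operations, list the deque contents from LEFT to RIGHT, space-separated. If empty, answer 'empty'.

pushleft(96): [96]
pushleft(7): [7, 96]
pushleft(58): [58, 7, 96]
popleft(): [7, 96]
pushright(47): [7, 96, 47]
pushright(33): [7, 96, 47, 33]
pushleft(37): [37, 7, 96, 47, 33]
pushleft(91): [91, 37, 7, 96, 47, 33]
popright(): [91, 37, 7, 96, 47]

Answer: 91 37 7 96 47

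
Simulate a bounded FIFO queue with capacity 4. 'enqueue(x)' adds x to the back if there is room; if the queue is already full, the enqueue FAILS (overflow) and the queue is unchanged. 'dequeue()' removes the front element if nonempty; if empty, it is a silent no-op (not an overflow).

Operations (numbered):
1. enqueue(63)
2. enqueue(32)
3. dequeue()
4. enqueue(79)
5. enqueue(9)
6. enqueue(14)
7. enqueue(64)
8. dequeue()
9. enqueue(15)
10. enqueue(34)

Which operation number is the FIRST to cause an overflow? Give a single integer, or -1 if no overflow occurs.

1. enqueue(63): size=1
2. enqueue(32): size=2
3. dequeue(): size=1
4. enqueue(79): size=2
5. enqueue(9): size=3
6. enqueue(14): size=4
7. enqueue(64): size=4=cap → OVERFLOW (fail)
8. dequeue(): size=3
9. enqueue(15): size=4
10. enqueue(34): size=4=cap → OVERFLOW (fail)

Answer: 7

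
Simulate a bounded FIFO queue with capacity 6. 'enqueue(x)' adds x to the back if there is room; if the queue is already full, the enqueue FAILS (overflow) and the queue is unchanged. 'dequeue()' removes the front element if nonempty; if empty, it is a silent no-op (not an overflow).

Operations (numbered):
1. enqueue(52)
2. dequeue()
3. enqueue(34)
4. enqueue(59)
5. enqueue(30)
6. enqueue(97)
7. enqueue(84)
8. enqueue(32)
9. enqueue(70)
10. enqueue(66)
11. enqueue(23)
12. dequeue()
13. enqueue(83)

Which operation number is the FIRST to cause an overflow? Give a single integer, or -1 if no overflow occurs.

Answer: 9

Derivation:
1. enqueue(52): size=1
2. dequeue(): size=0
3. enqueue(34): size=1
4. enqueue(59): size=2
5. enqueue(30): size=3
6. enqueue(97): size=4
7. enqueue(84): size=5
8. enqueue(32): size=6
9. enqueue(70): size=6=cap → OVERFLOW (fail)
10. enqueue(66): size=6=cap → OVERFLOW (fail)
11. enqueue(23): size=6=cap → OVERFLOW (fail)
12. dequeue(): size=5
13. enqueue(83): size=6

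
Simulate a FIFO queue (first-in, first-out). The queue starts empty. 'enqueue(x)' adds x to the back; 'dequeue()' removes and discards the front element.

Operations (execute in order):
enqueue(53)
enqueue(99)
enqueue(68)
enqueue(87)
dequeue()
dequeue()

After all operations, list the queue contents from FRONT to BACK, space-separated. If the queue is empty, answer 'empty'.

enqueue(53): [53]
enqueue(99): [53, 99]
enqueue(68): [53, 99, 68]
enqueue(87): [53, 99, 68, 87]
dequeue(): [99, 68, 87]
dequeue(): [68, 87]

Answer: 68 87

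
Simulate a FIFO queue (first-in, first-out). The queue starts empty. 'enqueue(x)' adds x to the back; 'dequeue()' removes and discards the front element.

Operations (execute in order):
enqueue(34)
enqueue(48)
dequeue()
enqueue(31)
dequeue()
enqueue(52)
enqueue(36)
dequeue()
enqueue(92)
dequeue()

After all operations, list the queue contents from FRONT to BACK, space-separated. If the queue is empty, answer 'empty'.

Answer: 36 92

Derivation:
enqueue(34): [34]
enqueue(48): [34, 48]
dequeue(): [48]
enqueue(31): [48, 31]
dequeue(): [31]
enqueue(52): [31, 52]
enqueue(36): [31, 52, 36]
dequeue(): [52, 36]
enqueue(92): [52, 36, 92]
dequeue(): [36, 92]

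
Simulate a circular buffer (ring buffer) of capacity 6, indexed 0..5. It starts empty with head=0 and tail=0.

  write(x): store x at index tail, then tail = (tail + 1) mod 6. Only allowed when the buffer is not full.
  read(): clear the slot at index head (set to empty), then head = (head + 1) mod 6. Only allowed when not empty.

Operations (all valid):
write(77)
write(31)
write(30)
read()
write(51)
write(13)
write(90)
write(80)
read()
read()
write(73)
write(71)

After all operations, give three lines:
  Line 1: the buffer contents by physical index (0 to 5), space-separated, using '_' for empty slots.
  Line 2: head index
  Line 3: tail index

Answer: 80 73 71 51 13 90
3
3

Derivation:
write(77): buf=[77 _ _ _ _ _], head=0, tail=1, size=1
write(31): buf=[77 31 _ _ _ _], head=0, tail=2, size=2
write(30): buf=[77 31 30 _ _ _], head=0, tail=3, size=3
read(): buf=[_ 31 30 _ _ _], head=1, tail=3, size=2
write(51): buf=[_ 31 30 51 _ _], head=1, tail=4, size=3
write(13): buf=[_ 31 30 51 13 _], head=1, tail=5, size=4
write(90): buf=[_ 31 30 51 13 90], head=1, tail=0, size=5
write(80): buf=[80 31 30 51 13 90], head=1, tail=1, size=6
read(): buf=[80 _ 30 51 13 90], head=2, tail=1, size=5
read(): buf=[80 _ _ 51 13 90], head=3, tail=1, size=4
write(73): buf=[80 73 _ 51 13 90], head=3, tail=2, size=5
write(71): buf=[80 73 71 51 13 90], head=3, tail=3, size=6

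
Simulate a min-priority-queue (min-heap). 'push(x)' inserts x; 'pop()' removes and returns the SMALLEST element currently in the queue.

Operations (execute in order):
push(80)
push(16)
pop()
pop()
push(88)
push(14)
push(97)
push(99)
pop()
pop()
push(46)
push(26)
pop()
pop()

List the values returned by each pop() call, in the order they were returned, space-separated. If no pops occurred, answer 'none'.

push(80): heap contents = [80]
push(16): heap contents = [16, 80]
pop() → 16: heap contents = [80]
pop() → 80: heap contents = []
push(88): heap contents = [88]
push(14): heap contents = [14, 88]
push(97): heap contents = [14, 88, 97]
push(99): heap contents = [14, 88, 97, 99]
pop() → 14: heap contents = [88, 97, 99]
pop() → 88: heap contents = [97, 99]
push(46): heap contents = [46, 97, 99]
push(26): heap contents = [26, 46, 97, 99]
pop() → 26: heap contents = [46, 97, 99]
pop() → 46: heap contents = [97, 99]

Answer: 16 80 14 88 26 46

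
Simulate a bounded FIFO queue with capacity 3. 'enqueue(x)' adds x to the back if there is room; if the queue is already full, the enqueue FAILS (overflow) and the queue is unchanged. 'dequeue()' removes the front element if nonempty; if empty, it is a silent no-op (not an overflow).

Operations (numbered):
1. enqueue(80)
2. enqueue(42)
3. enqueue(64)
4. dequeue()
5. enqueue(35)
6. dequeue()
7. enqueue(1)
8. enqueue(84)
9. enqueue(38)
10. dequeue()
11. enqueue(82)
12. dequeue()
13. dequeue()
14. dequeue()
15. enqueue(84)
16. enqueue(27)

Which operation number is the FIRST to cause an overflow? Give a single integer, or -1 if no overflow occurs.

1. enqueue(80): size=1
2. enqueue(42): size=2
3. enqueue(64): size=3
4. dequeue(): size=2
5. enqueue(35): size=3
6. dequeue(): size=2
7. enqueue(1): size=3
8. enqueue(84): size=3=cap → OVERFLOW (fail)
9. enqueue(38): size=3=cap → OVERFLOW (fail)
10. dequeue(): size=2
11. enqueue(82): size=3
12. dequeue(): size=2
13. dequeue(): size=1
14. dequeue(): size=0
15. enqueue(84): size=1
16. enqueue(27): size=2

Answer: 8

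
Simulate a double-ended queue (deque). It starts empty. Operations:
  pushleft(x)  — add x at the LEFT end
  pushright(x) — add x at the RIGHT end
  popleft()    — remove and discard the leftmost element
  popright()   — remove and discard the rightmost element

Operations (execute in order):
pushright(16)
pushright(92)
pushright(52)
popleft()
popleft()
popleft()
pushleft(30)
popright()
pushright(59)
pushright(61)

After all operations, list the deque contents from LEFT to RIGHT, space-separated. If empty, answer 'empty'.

Answer: 59 61

Derivation:
pushright(16): [16]
pushright(92): [16, 92]
pushright(52): [16, 92, 52]
popleft(): [92, 52]
popleft(): [52]
popleft(): []
pushleft(30): [30]
popright(): []
pushright(59): [59]
pushright(61): [59, 61]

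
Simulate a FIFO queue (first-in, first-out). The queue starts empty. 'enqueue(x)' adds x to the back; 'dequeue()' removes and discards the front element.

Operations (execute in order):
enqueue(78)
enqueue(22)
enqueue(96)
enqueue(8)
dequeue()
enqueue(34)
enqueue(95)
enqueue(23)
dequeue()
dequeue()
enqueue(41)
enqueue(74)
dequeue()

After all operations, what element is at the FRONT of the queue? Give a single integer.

enqueue(78): queue = [78]
enqueue(22): queue = [78, 22]
enqueue(96): queue = [78, 22, 96]
enqueue(8): queue = [78, 22, 96, 8]
dequeue(): queue = [22, 96, 8]
enqueue(34): queue = [22, 96, 8, 34]
enqueue(95): queue = [22, 96, 8, 34, 95]
enqueue(23): queue = [22, 96, 8, 34, 95, 23]
dequeue(): queue = [96, 8, 34, 95, 23]
dequeue(): queue = [8, 34, 95, 23]
enqueue(41): queue = [8, 34, 95, 23, 41]
enqueue(74): queue = [8, 34, 95, 23, 41, 74]
dequeue(): queue = [34, 95, 23, 41, 74]

Answer: 34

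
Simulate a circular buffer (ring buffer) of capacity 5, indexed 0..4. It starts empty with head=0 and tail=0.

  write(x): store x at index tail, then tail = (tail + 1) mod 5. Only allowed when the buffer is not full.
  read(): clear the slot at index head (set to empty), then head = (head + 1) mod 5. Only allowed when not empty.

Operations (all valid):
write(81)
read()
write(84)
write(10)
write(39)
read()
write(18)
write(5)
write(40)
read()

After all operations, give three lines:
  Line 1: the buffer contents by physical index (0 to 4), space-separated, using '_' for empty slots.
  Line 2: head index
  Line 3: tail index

write(81): buf=[81 _ _ _ _], head=0, tail=1, size=1
read(): buf=[_ _ _ _ _], head=1, tail=1, size=0
write(84): buf=[_ 84 _ _ _], head=1, tail=2, size=1
write(10): buf=[_ 84 10 _ _], head=1, tail=3, size=2
write(39): buf=[_ 84 10 39 _], head=1, tail=4, size=3
read(): buf=[_ _ 10 39 _], head=2, tail=4, size=2
write(18): buf=[_ _ 10 39 18], head=2, tail=0, size=3
write(5): buf=[5 _ 10 39 18], head=2, tail=1, size=4
write(40): buf=[5 40 10 39 18], head=2, tail=2, size=5
read(): buf=[5 40 _ 39 18], head=3, tail=2, size=4

Answer: 5 40 _ 39 18
3
2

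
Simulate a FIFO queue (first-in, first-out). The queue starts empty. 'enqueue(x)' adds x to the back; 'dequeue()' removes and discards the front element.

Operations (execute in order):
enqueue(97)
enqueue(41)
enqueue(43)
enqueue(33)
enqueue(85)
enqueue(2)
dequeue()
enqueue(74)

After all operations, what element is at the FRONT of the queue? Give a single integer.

enqueue(97): queue = [97]
enqueue(41): queue = [97, 41]
enqueue(43): queue = [97, 41, 43]
enqueue(33): queue = [97, 41, 43, 33]
enqueue(85): queue = [97, 41, 43, 33, 85]
enqueue(2): queue = [97, 41, 43, 33, 85, 2]
dequeue(): queue = [41, 43, 33, 85, 2]
enqueue(74): queue = [41, 43, 33, 85, 2, 74]

Answer: 41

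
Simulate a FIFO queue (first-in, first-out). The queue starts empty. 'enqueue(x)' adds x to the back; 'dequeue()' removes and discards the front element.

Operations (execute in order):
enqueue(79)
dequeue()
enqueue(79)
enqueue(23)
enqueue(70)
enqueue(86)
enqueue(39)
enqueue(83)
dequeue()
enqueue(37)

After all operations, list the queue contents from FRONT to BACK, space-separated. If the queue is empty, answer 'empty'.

enqueue(79): [79]
dequeue(): []
enqueue(79): [79]
enqueue(23): [79, 23]
enqueue(70): [79, 23, 70]
enqueue(86): [79, 23, 70, 86]
enqueue(39): [79, 23, 70, 86, 39]
enqueue(83): [79, 23, 70, 86, 39, 83]
dequeue(): [23, 70, 86, 39, 83]
enqueue(37): [23, 70, 86, 39, 83, 37]

Answer: 23 70 86 39 83 37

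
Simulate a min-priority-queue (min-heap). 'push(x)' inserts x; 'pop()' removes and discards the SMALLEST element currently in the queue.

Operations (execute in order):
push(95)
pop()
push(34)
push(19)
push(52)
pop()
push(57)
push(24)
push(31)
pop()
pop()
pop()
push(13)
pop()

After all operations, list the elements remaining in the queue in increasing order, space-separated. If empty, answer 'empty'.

push(95): heap contents = [95]
pop() → 95: heap contents = []
push(34): heap contents = [34]
push(19): heap contents = [19, 34]
push(52): heap contents = [19, 34, 52]
pop() → 19: heap contents = [34, 52]
push(57): heap contents = [34, 52, 57]
push(24): heap contents = [24, 34, 52, 57]
push(31): heap contents = [24, 31, 34, 52, 57]
pop() → 24: heap contents = [31, 34, 52, 57]
pop() → 31: heap contents = [34, 52, 57]
pop() → 34: heap contents = [52, 57]
push(13): heap contents = [13, 52, 57]
pop() → 13: heap contents = [52, 57]

Answer: 52 57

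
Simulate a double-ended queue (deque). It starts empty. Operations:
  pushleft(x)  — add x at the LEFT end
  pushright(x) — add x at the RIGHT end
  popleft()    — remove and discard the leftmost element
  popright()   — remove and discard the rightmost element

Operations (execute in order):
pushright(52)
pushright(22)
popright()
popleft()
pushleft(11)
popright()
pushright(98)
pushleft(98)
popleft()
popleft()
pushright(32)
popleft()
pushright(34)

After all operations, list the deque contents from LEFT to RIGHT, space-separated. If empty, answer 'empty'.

pushright(52): [52]
pushright(22): [52, 22]
popright(): [52]
popleft(): []
pushleft(11): [11]
popright(): []
pushright(98): [98]
pushleft(98): [98, 98]
popleft(): [98]
popleft(): []
pushright(32): [32]
popleft(): []
pushright(34): [34]

Answer: 34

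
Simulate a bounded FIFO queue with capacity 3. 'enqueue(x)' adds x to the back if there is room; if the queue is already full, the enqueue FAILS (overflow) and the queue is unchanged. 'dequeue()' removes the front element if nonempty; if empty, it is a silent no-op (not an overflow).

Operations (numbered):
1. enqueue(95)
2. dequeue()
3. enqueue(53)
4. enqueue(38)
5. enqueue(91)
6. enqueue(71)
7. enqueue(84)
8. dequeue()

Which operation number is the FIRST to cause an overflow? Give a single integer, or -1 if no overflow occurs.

1. enqueue(95): size=1
2. dequeue(): size=0
3. enqueue(53): size=1
4. enqueue(38): size=2
5. enqueue(91): size=3
6. enqueue(71): size=3=cap → OVERFLOW (fail)
7. enqueue(84): size=3=cap → OVERFLOW (fail)
8. dequeue(): size=2

Answer: 6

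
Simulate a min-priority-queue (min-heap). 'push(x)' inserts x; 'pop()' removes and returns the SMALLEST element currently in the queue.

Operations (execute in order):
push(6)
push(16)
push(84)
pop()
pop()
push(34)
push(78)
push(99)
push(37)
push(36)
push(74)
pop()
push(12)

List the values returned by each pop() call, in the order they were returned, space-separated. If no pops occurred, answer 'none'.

push(6): heap contents = [6]
push(16): heap contents = [6, 16]
push(84): heap contents = [6, 16, 84]
pop() → 6: heap contents = [16, 84]
pop() → 16: heap contents = [84]
push(34): heap contents = [34, 84]
push(78): heap contents = [34, 78, 84]
push(99): heap contents = [34, 78, 84, 99]
push(37): heap contents = [34, 37, 78, 84, 99]
push(36): heap contents = [34, 36, 37, 78, 84, 99]
push(74): heap contents = [34, 36, 37, 74, 78, 84, 99]
pop() → 34: heap contents = [36, 37, 74, 78, 84, 99]
push(12): heap contents = [12, 36, 37, 74, 78, 84, 99]

Answer: 6 16 34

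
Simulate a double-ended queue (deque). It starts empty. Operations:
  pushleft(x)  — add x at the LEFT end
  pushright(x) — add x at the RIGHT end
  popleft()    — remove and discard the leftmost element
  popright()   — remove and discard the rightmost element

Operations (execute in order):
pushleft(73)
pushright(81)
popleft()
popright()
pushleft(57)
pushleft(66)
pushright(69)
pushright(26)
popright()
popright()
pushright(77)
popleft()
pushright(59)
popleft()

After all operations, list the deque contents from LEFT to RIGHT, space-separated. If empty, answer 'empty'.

Answer: 77 59

Derivation:
pushleft(73): [73]
pushright(81): [73, 81]
popleft(): [81]
popright(): []
pushleft(57): [57]
pushleft(66): [66, 57]
pushright(69): [66, 57, 69]
pushright(26): [66, 57, 69, 26]
popright(): [66, 57, 69]
popright(): [66, 57]
pushright(77): [66, 57, 77]
popleft(): [57, 77]
pushright(59): [57, 77, 59]
popleft(): [77, 59]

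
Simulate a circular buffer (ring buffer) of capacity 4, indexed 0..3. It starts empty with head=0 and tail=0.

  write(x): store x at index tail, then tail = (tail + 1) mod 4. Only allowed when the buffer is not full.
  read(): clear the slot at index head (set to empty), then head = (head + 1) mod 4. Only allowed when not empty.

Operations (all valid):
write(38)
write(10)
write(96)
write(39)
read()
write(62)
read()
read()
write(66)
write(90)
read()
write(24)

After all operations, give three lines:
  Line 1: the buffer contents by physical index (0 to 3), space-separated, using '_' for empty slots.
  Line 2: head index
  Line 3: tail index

Answer: 62 66 90 24
0
0

Derivation:
write(38): buf=[38 _ _ _], head=0, tail=1, size=1
write(10): buf=[38 10 _ _], head=0, tail=2, size=2
write(96): buf=[38 10 96 _], head=0, tail=3, size=3
write(39): buf=[38 10 96 39], head=0, tail=0, size=4
read(): buf=[_ 10 96 39], head=1, tail=0, size=3
write(62): buf=[62 10 96 39], head=1, tail=1, size=4
read(): buf=[62 _ 96 39], head=2, tail=1, size=3
read(): buf=[62 _ _ 39], head=3, tail=1, size=2
write(66): buf=[62 66 _ 39], head=3, tail=2, size=3
write(90): buf=[62 66 90 39], head=3, tail=3, size=4
read(): buf=[62 66 90 _], head=0, tail=3, size=3
write(24): buf=[62 66 90 24], head=0, tail=0, size=4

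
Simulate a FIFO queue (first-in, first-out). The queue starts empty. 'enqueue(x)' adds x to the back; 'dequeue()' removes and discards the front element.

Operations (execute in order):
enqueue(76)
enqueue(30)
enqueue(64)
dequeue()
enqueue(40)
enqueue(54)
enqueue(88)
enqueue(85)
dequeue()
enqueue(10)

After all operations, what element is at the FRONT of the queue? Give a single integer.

Answer: 64

Derivation:
enqueue(76): queue = [76]
enqueue(30): queue = [76, 30]
enqueue(64): queue = [76, 30, 64]
dequeue(): queue = [30, 64]
enqueue(40): queue = [30, 64, 40]
enqueue(54): queue = [30, 64, 40, 54]
enqueue(88): queue = [30, 64, 40, 54, 88]
enqueue(85): queue = [30, 64, 40, 54, 88, 85]
dequeue(): queue = [64, 40, 54, 88, 85]
enqueue(10): queue = [64, 40, 54, 88, 85, 10]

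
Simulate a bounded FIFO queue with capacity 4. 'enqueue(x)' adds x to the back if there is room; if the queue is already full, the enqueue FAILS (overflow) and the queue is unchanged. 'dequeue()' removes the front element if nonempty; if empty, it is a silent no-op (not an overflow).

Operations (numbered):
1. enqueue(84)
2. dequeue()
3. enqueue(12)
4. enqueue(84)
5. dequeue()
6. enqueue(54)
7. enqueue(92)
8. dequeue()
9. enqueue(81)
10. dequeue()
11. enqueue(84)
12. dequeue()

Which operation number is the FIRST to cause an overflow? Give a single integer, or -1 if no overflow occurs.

1. enqueue(84): size=1
2. dequeue(): size=0
3. enqueue(12): size=1
4. enqueue(84): size=2
5. dequeue(): size=1
6. enqueue(54): size=2
7. enqueue(92): size=3
8. dequeue(): size=2
9. enqueue(81): size=3
10. dequeue(): size=2
11. enqueue(84): size=3
12. dequeue(): size=2

Answer: -1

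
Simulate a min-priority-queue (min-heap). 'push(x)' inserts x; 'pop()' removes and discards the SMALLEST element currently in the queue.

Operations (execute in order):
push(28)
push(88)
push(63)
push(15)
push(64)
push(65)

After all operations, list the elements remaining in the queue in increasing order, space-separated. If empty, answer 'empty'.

push(28): heap contents = [28]
push(88): heap contents = [28, 88]
push(63): heap contents = [28, 63, 88]
push(15): heap contents = [15, 28, 63, 88]
push(64): heap contents = [15, 28, 63, 64, 88]
push(65): heap contents = [15, 28, 63, 64, 65, 88]

Answer: 15 28 63 64 65 88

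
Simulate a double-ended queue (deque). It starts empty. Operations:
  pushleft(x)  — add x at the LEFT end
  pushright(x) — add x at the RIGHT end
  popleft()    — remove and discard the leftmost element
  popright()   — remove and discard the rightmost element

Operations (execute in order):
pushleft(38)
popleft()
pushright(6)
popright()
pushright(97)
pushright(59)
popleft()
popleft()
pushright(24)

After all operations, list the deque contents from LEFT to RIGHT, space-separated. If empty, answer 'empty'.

Answer: 24

Derivation:
pushleft(38): [38]
popleft(): []
pushright(6): [6]
popright(): []
pushright(97): [97]
pushright(59): [97, 59]
popleft(): [59]
popleft(): []
pushright(24): [24]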